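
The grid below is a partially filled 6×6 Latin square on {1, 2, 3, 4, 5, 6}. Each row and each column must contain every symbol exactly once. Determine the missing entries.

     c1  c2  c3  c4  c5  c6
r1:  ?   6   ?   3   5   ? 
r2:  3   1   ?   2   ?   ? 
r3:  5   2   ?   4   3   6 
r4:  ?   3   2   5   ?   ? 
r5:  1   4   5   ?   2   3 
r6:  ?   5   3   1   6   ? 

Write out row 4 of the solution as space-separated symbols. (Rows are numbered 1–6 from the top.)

6 3 2 5 1 4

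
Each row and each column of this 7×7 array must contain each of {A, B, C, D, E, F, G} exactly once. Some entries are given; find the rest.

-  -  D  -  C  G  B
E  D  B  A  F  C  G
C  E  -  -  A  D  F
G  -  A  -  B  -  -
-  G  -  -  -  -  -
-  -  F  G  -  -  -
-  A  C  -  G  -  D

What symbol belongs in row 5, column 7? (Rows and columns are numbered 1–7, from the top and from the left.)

A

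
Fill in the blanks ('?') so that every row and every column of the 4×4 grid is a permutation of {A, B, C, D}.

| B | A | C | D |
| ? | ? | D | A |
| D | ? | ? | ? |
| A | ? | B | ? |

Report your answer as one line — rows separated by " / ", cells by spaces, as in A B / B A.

row 2 has {A,D}; column 1 has {A,B,D} — only C is left for (r2,c1).
row 2 has {A,C,D}; column 2 has {A} — only B is left for (r2,c2).
row 3 has {D}; column 2 has {A,B} — only C is left for (r3,c2).
row 3 has {C,D}; column 3 has {B,C,D} — only A is left for (r3,c3).
row 3 has {A,C,D}; column 4 has {A,D} — only B is left for (r3,c4).
row 4 has {A,B}; column 2 has {A,B,C} — only D is left for (r4,c2).
row 4 has {A,B,D}; column 4 has {A,B,D} — only C is left for (r4,c4).

B A C D / C B D A / D C A B / A D B C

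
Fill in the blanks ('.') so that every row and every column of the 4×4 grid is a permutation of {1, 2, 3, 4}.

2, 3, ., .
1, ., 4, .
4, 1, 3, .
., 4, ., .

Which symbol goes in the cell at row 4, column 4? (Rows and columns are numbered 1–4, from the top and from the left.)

(r1,c3): row 1 has {2,3}; column 3 has {3,4}, so it must be 1.
(r1,c4): row 1 has {1,2,3}; column 4 is empty so far, so it must be 4.
(r2,c2): row 2 has {1,4}; column 2 has {1,3,4}, so it must be 2.
(r2,c4): row 2 has {1,2,4}; column 4 has {4}, so it must be 3.
(r3,c4): row 3 has {1,3,4}; column 4 has {3,4}, so it must be 2.
(r4,c1): row 4 has {4}; column 1 has {1,2,4}, so it must be 3.
(r4,c3): row 4 has {3,4}; column 3 has {1,3,4}, so it must be 2.
(r4,c4): row 4 has {2,3,4}; column 4 has {2,3,4}, so it must be 1.

1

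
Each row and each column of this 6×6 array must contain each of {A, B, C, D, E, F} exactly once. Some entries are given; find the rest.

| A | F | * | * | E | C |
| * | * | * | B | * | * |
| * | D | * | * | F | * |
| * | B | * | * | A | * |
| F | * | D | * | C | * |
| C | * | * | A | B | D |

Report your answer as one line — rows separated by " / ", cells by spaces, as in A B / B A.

A F B D E C / E C A B D F / B D E C F A / D B C F A E / F A D E C B / C E F A B D

(r1,c3) = B
(r1,c4) = D
(r2,c5) = D
(r5,c4) = E
(r6,c2) = E
(r6,c3) = F
(r2,c1) = E
(r3,c1) = B
(r3,c4) = C
(r4,c1) = D
(r4,c4) = F
(r4,c6) = E
(r5,c2) = A
(r5,c6) = B
(r2,c2) = C
(r2,c3) = A
(r2,c6) = F
(r3,c3) = E
(r3,c6) = A
(r4,c3) = C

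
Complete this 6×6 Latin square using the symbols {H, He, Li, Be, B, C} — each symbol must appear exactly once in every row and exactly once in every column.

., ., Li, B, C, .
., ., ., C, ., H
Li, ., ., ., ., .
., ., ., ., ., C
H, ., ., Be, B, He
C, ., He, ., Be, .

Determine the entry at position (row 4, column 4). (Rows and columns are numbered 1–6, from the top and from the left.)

Li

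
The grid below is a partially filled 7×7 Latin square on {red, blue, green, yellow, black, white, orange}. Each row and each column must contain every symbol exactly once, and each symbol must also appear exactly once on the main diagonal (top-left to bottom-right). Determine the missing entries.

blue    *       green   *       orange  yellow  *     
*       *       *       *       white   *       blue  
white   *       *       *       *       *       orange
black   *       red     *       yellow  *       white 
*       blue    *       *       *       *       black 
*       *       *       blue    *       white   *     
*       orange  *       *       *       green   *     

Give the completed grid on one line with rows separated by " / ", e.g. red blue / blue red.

blue white green black orange yellow red / green red orange yellow white black blue / white yellow black green blue red orange / black green red orange yellow blue white / yellow blue white red green orange black / orange black yellow blue red white green / red orange blue white black green yellow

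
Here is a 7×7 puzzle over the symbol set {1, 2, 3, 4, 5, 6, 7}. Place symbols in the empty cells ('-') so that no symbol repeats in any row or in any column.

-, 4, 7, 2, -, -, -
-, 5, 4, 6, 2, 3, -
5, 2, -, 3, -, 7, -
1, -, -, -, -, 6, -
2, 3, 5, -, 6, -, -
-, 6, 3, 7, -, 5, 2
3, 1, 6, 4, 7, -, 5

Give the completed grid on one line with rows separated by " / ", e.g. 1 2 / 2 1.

6 4 7 2 5 1 3 / 7 5 4 6 2 3 1 / 5 2 1 3 4 7 6 / 1 7 2 5 3 6 4 / 2 3 5 1 6 4 7 / 4 6 3 7 1 5 2 / 3 1 6 4 7 2 5

Cell (r1,c1): row 1 has {2,4,7}; column 1 has {1,2,3,5} → 6.
Cell (r1,c6): row 1 has {2,4,6,7}; column 6 has {3,5,6,7} → 1.
Cell (r1,c7): row 1 has {1,2,4,6,7}; column 7 has {2,5} → 3.
Cell (r2,c1): row 2 has {2,3,4,5,6}; column 1 has {1,2,3,5,6} → 7.
Cell (r2,c7): row 2 has {2,3,4,5,6,7}; column 7 has {2,3,5} → 1.
Cell (r3,c3): row 3 has {2,3,5,7}; column 3 has {3,4,5,6,7} → 1.
Cell (r3,c5): row 3 has {1,2,3,5,7}; column 5 has {2,6,7} → 4.
Cell (r3,c7): row 3 has {1,2,3,4,5,7}; column 7 has {1,2,3,5} → 6.
Cell (r4,c2): row 4 has {1,6}; column 2 has {1,2,3,4,5,6} → 7.
Cell (r4,c3): row 4 has {1,6,7}; column 3 has {1,3,4,5,6,7} → 2.
Cell (r4,c4): row 4 has {1,2,6,7}; column 4 has {2,3,4,6,7} → 5.
Cell (r4,c5): row 4 has {1,2,5,6,7}; column 5 has {2,4,6,7} → 3.
Cell (r4,c7): row 4 has {1,2,3,5,6,7}; column 7 has {1,2,3,5,6} → 4.
Cell (r5,c4): row 5 has {2,3,5,6}; column 4 has {2,3,4,5,6,7} → 1.
Cell (r5,c6): row 5 has {1,2,3,5,6}; column 6 has {1,3,5,6,7} → 4.
Cell (r5,c7): row 5 has {1,2,3,4,5,6}; column 7 has {1,2,3,4,5,6} → 7.
Cell (r6,c1): row 6 has {2,3,5,6,7}; column 1 has {1,2,3,5,6,7} → 4.
Cell (r6,c5): row 6 has {2,3,4,5,6,7}; column 5 has {2,3,4,6,7} → 1.
Cell (r7,c6): row 7 has {1,3,4,5,6,7}; column 6 has {1,3,4,5,6,7} → 2.
Cell (r1,c5): row 1 has {1,2,3,4,6,7}; column 5 has {1,2,3,4,6,7} → 5.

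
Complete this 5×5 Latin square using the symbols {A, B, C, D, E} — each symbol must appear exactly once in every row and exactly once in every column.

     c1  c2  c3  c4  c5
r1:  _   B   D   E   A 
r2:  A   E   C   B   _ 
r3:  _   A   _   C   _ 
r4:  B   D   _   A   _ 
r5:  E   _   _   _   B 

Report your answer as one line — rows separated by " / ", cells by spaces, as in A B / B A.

row 1 has {A,B,D,E}; column 1 has {A,B,E} — only C is left for (r1,c1).
row 2 has {A,B,C,E}; column 5 has {A,B} — only D is left for (r2,c5).
row 3 has {A,C}; column 1 has {A,B,C,E} — only D is left for (r3,c1).
row 3 has {A,C,D}; column 5 has {A,B,D} — only E is left for (r3,c5).
row 4 has {A,B,D}; column 3 has {C,D} — only E is left for (r4,c3).
row 4 has {A,B,D,E}; column 5 has {A,B,D,E} — only C is left for (r4,c5).
row 5 has {B,E}; column 2 has {A,B,D,E} — only C is left for (r5,c2).
row 5 has {B,C,E}; column 3 has {C,D,E} — only A is left for (r5,c3).
row 5 has {A,B,C,E}; column 4 has {A,B,C,E} — only D is left for (r5,c4).
row 3 has {A,C,D,E}; column 3 has {A,C,D,E} — only B is left for (r3,c3).

C B D E A / A E C B D / D A B C E / B D E A C / E C A D B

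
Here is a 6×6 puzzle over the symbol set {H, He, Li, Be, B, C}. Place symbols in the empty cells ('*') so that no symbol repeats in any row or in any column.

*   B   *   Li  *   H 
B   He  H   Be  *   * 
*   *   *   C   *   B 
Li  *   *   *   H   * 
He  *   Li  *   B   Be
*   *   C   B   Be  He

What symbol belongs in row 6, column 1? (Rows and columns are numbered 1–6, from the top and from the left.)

H

(r4,c4) = He
(r4,c6) = C
(r5,c4) = H
(r6,c1) = H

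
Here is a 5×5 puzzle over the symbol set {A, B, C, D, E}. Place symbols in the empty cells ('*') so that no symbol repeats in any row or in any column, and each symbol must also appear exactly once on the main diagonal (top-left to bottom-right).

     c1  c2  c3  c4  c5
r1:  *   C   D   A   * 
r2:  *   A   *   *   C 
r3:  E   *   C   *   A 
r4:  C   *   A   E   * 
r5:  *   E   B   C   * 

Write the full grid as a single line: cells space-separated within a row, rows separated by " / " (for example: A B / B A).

B C D A E / D A E B C / E B C D A / C D A E B / A E B C D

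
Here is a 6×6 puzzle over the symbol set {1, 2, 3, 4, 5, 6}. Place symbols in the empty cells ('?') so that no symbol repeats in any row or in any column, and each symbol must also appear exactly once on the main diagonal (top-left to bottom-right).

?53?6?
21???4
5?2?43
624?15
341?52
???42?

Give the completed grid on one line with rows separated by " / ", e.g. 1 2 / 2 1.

4 5 3 2 6 1 / 2 1 6 5 3 4 / 5 6 2 1 4 3 / 6 2 4 3 1 5 / 3 4 1 6 5 2 / 1 3 5 4 2 6

(r1,c1) = 4
(r1,c6) = 1
(r2,c5) = 3
(r3,c2) = 6
(r3,c4) = 1
(r4,c4) = 3
(r5,c4) = 6
(r6,c1) = 1
(r6,c2) = 3
(r6,c6) = 6
(r1,c4) = 2
(r2,c4) = 5
(r6,c3) = 5
(r2,c3) = 6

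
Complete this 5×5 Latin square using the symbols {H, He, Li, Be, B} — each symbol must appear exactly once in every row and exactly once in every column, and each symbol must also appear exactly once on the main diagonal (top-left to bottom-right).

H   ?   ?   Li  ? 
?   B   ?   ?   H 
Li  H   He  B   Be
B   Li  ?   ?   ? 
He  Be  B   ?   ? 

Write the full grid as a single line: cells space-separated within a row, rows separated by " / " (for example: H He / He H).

H He Be Li B / Be B Li He H / Li H He B Be / B Li H Be He / He Be B H Li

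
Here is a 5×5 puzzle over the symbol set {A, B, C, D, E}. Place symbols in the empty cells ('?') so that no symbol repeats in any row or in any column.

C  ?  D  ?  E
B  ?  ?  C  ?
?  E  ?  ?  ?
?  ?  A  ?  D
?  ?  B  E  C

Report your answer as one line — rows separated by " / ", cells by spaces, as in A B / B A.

Cell (r2,c3): row 2 has {B,C}; column 3 has {A,B,D} → E.
Cell (r2,c5): row 2 has {B,C,E}; column 5 has {C,D,E} → A.
Cell (r3,c3): row 3 has {E}; column 3 has {A,B,D,E} → C.
Cell (r3,c5): row 3 has {C,E}; column 5 has {A,C,D,E} → B.
Cell (r4,c1): row 4 has {A,D}; column 1 has {B,C} → E.
Cell (r4,c4): row 4 has {A,D,E}; column 4 has {C,E} → B.
Cell (r1,c4): row 1 has {C,D,E}; column 4 has {B,C,E} → A.
Cell (r2,c2): row 2 has {A,B,C,E}; column 2 has {E} → D.
Cell (r3,c4): row 3 has {B,C,E}; column 4 has {A,B,C,E} → D.
Cell (r4,c2): row 4 has {A,B,D,E}; column 2 has {D,E} → C.
Cell (r5,c2): row 5 has {B,C,E}; column 2 has {C,D,E} → A.
Cell (r1,c2): row 1 has {A,C,D,E}; column 2 has {A,C,D,E} → B.
Cell (r3,c1): row 3 has {B,C,D,E}; column 1 has {B,C,E} → A.
Cell (r5,c1): row 5 has {A,B,C,E}; column 1 has {A,B,C,E} → D.

C B D A E / B D E C A / A E C D B / E C A B D / D A B E C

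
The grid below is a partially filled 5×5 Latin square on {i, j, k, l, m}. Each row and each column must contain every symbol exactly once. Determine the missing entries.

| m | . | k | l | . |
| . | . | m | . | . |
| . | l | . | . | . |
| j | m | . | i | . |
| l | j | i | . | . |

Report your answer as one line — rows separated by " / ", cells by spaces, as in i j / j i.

(r1,c2) = i
(r1,c5) = j
(r2,c2) = k
(r2,c4) = j
(r3,c3) = j
(r4,c3) = l
(r4,c5) = k
(r5,c5) = m
(r2,c1) = i
(r2,c5) = l
(r3,c1) = k
(r3,c4) = m
(r3,c5) = i
(r5,c4) = k

m i k l j / i k m j l / k l j m i / j m l i k / l j i k m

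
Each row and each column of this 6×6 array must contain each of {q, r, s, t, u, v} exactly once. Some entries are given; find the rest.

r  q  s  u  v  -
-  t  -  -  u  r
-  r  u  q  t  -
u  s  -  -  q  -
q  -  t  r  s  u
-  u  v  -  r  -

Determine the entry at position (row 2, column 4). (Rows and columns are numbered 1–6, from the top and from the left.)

v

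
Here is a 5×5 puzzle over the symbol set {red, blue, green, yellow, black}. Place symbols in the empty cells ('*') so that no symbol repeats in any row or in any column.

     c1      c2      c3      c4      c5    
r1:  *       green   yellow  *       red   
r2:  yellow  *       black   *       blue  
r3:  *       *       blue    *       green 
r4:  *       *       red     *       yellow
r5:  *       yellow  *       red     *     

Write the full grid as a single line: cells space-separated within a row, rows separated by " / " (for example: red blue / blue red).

black green yellow blue red / yellow red black green blue / red black blue yellow green / green blue red black yellow / blue yellow green red black

Cell (r2,c2): row 2 has {blue,yellow,black}; column 2 has {green,yellow} → red.
Cell (r2,c4): row 2 has {red,blue,yellow,black}; column 4 has {red} → green.
Cell (r3,c2): row 3 has {blue,green}; column 2 has {red,green,yellow} → black.
Cell (r3,c4): row 3 has {blue,green,black}; column 4 has {red,green} → yellow.
Cell (r4,c2): row 4 has {red,yellow}; column 2 has {red,green,yellow,black} → blue.
Cell (r4,c4): row 4 has {red,blue,yellow}; column 4 has {red,green,yellow} → black.
Cell (r5,c3): row 5 has {red,yellow}; column 3 has {red,blue,yellow,black} → green.
Cell (r5,c5): row 5 has {red,green,yellow}; column 5 has {red,blue,green,yellow} → black.
Cell (r1,c4): row 1 has {red,green,yellow}; column 4 has {red,green,yellow,black} → blue.
Cell (r3,c1): row 3 has {blue,green,yellow,black}; column 1 has {yellow} → red.
Cell (r4,c1): row 4 has {red,blue,yellow,black}; column 1 has {red,yellow} → green.
Cell (r5,c1): row 5 has {red,green,yellow,black}; column 1 has {red,green,yellow} → blue.
Cell (r1,c1): row 1 has {red,blue,green,yellow}; column 1 has {red,blue,green,yellow} → black.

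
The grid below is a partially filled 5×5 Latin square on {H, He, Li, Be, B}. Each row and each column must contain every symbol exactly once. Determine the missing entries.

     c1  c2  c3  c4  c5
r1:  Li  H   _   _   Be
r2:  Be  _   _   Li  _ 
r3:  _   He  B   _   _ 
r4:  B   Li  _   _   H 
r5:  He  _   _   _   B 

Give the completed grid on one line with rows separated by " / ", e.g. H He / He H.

At row 1, column 3: row 1 has {H,Li,Be}; column 3 has {B}; that leaves He.
At row 1, column 4: row 1 has {H,He,Li,Be}; column 4 has {Li}; that leaves B.
At row 2, column 2: row 2 has {Li,Be}; column 2 has {H,He,Li}; that leaves B.
At row 2, column 3: row 2 has {Li,Be,B}; column 3 has {He,B}; that leaves H.
At row 2, column 5: row 2 has {H,Li,Be,B}; column 5 has {H,Be,B}; that leaves He.
At row 3, column 1: row 3 has {He,B}; column 1 has {He,Li,Be,B}; that leaves H.
At row 3, column 4: row 3 has {H,He,B}; column 4 has {Li,B}; that leaves Be.
At row 3, column 5: row 3 has {H,He,Be,B}; column 5 has {H,He,Be,B}; that leaves Li.
At row 4, column 3: row 4 has {H,Li,B}; column 3 has {H,He,B}; that leaves Be.
At row 4, column 4: row 4 has {H,Li,Be,B}; column 4 has {Li,Be,B}; that leaves He.
At row 5, column 2: row 5 has {He,B}; column 2 has {H,He,Li,B}; that leaves Be.
At row 5, column 3: row 5 has {He,Be,B}; column 3 has {H,He,Be,B}; that leaves Li.
At row 5, column 4: row 5 has {He,Li,Be,B}; column 4 has {He,Li,Be,B}; that leaves H.

Li H He B Be / Be B H Li He / H He B Be Li / B Li Be He H / He Be Li H B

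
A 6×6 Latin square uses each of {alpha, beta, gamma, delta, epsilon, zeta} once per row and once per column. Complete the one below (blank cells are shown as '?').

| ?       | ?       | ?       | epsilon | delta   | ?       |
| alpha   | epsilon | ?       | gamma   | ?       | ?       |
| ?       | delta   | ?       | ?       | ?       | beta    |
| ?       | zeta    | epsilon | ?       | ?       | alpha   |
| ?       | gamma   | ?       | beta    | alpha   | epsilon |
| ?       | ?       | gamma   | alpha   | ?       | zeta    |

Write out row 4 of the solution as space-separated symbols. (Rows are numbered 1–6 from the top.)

gamma zeta epsilon delta beta alpha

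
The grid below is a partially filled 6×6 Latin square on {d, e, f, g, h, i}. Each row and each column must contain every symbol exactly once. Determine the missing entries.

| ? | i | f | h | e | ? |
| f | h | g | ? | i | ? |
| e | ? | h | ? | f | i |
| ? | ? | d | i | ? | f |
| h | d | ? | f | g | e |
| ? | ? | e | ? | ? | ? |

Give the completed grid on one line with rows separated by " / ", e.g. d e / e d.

d i f h e g / f h g e i d / e g h d f i / g e d i h f / h d i f g e / i f e g d h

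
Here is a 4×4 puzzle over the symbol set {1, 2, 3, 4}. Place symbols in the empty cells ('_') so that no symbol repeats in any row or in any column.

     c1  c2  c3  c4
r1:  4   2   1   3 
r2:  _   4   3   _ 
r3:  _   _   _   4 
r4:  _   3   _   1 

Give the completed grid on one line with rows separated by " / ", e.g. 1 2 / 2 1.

(r2,c4) = 2
(r3,c2) = 1
(r3,c3) = 2
(r4,c1) = 2
(r4,c3) = 4
(r2,c1) = 1
(r3,c1) = 3

4 2 1 3 / 1 4 3 2 / 3 1 2 4 / 2 3 4 1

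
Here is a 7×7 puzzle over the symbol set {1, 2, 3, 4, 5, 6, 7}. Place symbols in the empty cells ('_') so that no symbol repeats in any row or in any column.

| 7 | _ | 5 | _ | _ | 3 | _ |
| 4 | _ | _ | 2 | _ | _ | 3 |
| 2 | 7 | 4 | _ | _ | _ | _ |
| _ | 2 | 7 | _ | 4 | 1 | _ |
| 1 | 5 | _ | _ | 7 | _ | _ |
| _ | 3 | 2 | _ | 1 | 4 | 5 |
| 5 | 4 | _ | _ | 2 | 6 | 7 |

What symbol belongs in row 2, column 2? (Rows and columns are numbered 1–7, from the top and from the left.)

6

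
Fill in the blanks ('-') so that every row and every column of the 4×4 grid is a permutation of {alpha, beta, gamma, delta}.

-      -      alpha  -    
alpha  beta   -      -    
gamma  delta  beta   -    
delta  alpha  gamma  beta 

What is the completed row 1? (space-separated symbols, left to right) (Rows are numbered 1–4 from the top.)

beta gamma alpha delta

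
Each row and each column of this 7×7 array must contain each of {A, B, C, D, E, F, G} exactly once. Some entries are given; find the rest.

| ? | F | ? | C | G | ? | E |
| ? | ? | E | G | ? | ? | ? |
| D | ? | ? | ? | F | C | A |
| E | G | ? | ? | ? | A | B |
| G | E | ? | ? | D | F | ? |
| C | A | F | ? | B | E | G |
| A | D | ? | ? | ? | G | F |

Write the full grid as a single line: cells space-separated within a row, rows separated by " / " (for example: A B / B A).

B F A C G D E / F C E G A B D / D B G E F C A / E G D F C A B / G E B A D F C / C A F D B E G / A D C B E G F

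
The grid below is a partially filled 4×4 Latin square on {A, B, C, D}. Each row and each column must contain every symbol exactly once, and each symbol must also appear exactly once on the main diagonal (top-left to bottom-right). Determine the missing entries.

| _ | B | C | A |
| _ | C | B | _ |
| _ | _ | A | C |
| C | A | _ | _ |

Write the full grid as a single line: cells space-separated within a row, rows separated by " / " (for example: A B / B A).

D B C A / A C B D / B D A C / C A D B

(r1,c1) = D
(r2,c1) = A
(r2,c4) = D
(r3,c1) = B
(r3,c2) = D
(r4,c3) = D
(r4,c4) = B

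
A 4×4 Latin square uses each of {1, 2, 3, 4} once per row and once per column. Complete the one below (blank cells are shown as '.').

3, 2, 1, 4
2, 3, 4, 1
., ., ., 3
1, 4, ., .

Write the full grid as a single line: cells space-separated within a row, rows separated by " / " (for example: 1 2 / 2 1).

(r3,c1) = 4
(r3,c2) = 1
(r3,c3) = 2
(r4,c3) = 3
(r4,c4) = 2

3 2 1 4 / 2 3 4 1 / 4 1 2 3 / 1 4 3 2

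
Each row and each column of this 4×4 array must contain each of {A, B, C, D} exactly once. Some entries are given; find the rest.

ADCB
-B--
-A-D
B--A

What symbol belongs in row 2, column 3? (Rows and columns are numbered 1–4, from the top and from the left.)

A

(r2,c4): row 2 has {B}; column 4 has {A,B,D}, so it must be C.
(r3,c1): row 3 has {A,D}; column 1 has {A,B}, so it must be C.
(r3,c3): row 3 has {A,C,D}; column 3 has {C}, so it must be B.
(r4,c2): row 4 has {A,B}; column 2 has {A,B,D}, so it must be C.
(r4,c3): row 4 has {A,B,C}; column 3 has {B,C}, so it must be D.
(r2,c1): row 2 has {B,C}; column 1 has {A,B,C}, so it must be D.
(r2,c3): row 2 has {B,C,D}; column 3 has {B,C,D}, so it must be A.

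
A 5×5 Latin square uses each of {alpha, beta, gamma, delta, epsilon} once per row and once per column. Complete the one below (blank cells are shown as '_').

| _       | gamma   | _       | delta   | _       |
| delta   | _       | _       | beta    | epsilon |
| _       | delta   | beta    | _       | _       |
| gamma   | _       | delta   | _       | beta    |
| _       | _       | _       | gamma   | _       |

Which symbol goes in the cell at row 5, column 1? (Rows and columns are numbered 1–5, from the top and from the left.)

(r1,c5) = alpha
(r2,c2) = alpha
(r2,c3) = gamma
(r3,c5) = gamma
(r4,c2) = epsilon
(r4,c4) = alpha
(r5,c2) = beta
(r5,c5) = delta
(r1,c3) = epsilon
(r3,c4) = epsilon
(r5,c3) = alpha
(r1,c1) = beta
(r3,c1) = alpha
(r5,c1) = epsilon

epsilon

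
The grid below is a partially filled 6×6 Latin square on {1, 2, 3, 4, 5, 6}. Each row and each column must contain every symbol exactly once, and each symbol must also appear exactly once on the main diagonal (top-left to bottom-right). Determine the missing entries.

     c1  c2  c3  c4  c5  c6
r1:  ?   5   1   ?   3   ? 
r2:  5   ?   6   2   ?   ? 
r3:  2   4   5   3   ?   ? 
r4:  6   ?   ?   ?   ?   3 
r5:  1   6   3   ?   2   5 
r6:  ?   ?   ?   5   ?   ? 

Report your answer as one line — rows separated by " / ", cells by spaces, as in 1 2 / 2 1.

4 5 1 6 3 2 / 5 3 6 2 1 4 / 2 4 5 3 6 1 / 6 2 4 1 5 3 / 1 6 3 4 2 5 / 3 1 2 5 4 6

(r1,c1): row 1 has {1,3,5}; column 1 has {1,2,5,6}; the diagonal has {2,5}, so it must be 4.
(r1,c4): row 1 has {1,3,4,5}; column 4 has {2,3,5}, so it must be 6.
(r1,c6): row 1 has {1,3,4,5,6}; column 6 has {3,5}, so it must be 2.
(r4,c4): row 4 has {3,6}; column 4 has {2,3,5,6}; the diagonal has {2,4,5}, so it must be 1.
(r5,c4): row 5 has {1,2,3,5,6}; column 4 has {1,2,3,5,6}, so it must be 4.
(r6,c1): row 6 has {5}; column 1 has {1,2,4,5,6}, so it must be 3.
(r6,c6): row 6 has {3,5}; column 6 has {2,3,5}; the diagonal has {1,2,4,5}, so it must be 6.
(r2,c2): row 2 has {2,5,6}; column 2 has {4,5,6}; the diagonal has {1,2,4,5,6}, so it must be 3.
(r3,c6): row 3 has {2,3,4,5}; column 6 has {2,3,5,6}, so it must be 1.
(r4,c2): row 4 has {1,3,6}; column 2 has {3,4,5,6}, so it must be 2.
(r4,c3): row 4 has {1,2,3,6}; column 3 has {1,3,5,6}, so it must be 4.
(r4,c5): row 4 has {1,2,3,4,6}; column 5 has {2,3}, so it must be 5.
(r6,c2): row 6 has {3,5,6}; column 2 has {2,3,4,5,6}, so it must be 1.
(r6,c3): row 6 has {1,3,5,6}; column 3 has {1,3,4,5,6}, so it must be 2.
(r6,c5): row 6 has {1,2,3,5,6}; column 5 has {2,3,5}, so it must be 4.
(r2,c5): row 2 has {2,3,5,6}; column 5 has {2,3,4,5}, so it must be 1.
(r2,c6): row 2 has {1,2,3,5,6}; column 6 has {1,2,3,5,6}, so it must be 4.
(r3,c5): row 3 has {1,2,3,4,5}; column 5 has {1,2,3,4,5}, so it must be 6.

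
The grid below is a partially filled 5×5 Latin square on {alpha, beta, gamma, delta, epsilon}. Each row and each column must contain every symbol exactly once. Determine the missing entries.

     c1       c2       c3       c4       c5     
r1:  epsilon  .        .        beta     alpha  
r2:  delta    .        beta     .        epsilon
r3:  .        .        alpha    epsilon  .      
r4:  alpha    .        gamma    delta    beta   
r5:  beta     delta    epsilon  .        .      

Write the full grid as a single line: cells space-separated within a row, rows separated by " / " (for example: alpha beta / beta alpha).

epsilon gamma delta beta alpha / delta alpha beta gamma epsilon / gamma beta alpha epsilon delta / alpha epsilon gamma delta beta / beta delta epsilon alpha gamma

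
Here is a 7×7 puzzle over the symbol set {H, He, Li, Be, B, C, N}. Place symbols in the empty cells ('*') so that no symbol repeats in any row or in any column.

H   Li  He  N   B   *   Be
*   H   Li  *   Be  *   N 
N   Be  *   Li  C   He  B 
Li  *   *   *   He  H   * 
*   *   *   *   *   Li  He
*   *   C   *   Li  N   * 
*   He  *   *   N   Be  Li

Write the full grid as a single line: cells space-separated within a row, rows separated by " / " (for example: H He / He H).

At row 1, column 6: row 1 has {H,He,Li,Be,B,N}; column 6 has {H,He,Li,Be,N}; that leaves C.
At row 2, column 6: row 2 has {H,Li,Be,N}; column 6 has {H,He,Li,Be,C,N}; that leaves B.
At row 3, column 3: row 3 has {He,Li,Be,B,C,N}; column 3 has {He,Li,C}; that leaves H.
At row 4, column 7: row 4 has {H,He,Li}; column 7 has {He,Li,Be,B,N}; that leaves C.
At row 5, column 5: row 5 has {He,Li}; column 5 has {He,Li,Be,B,C,N}; that leaves H.
At row 6, column 2: row 6 has {Li,C,N}; column 2 has {H,He,Li,Be}; that leaves B.
At row 6, column 7: row 6 has {Li,B,C,N}; column 7 has {He,Li,Be,B,C,N}; that leaves H.
At row 7, column 3: row 7 has {He,Li,Be,N}; column 3 has {H,He,Li,C}; that leaves B.
At row 4, column 2: row 4 has {H,He,Li,C}; column 2 has {H,He,Li,Be,B}; that leaves N.
At row 4, column 3: row 4 has {H,He,Li,C,N}; column 3 has {H,He,Li,B,C}; that leaves Be.
At row 4, column 4: row 4 has {H,He,Li,Be,C,N}; column 4 has {Li,N}; that leaves B.
At row 5, column 2: row 5 has {H,He,Li}; column 2 has {H,He,Li,Be,B,N}; that leaves C.
At row 5, column 3: row 5 has {H,He,Li,C}; column 3 has {H,He,Li,Be,B,C}; that leaves N.
At row 5, column 4: row 5 has {H,He,Li,C,N}; column 4 has {Li,B,N}; that leaves Be.
At row 6, column 4: row 6 has {H,Li,B,C,N}; column 4 has {Li,Be,B,N}; that leaves He.
At row 7, column 1: row 7 has {He,Li,Be,B,N}; column 1 has {H,Li,N}; that leaves C.
At row 7, column 4: row 7 has {He,Li,Be,B,C,N}; column 4 has {He,Li,Be,B,N}; that leaves H.
At row 2, column 1: row 2 has {H,Li,Be,B,N}; column 1 has {H,Li,C,N}; that leaves He.
At row 2, column 4: row 2 has {H,He,Li,Be,B,N}; column 4 has {H,He,Li,Be,B,N}; that leaves C.
At row 5, column 1: row 5 has {H,He,Li,Be,C,N}; column 1 has {H,He,Li,C,N}; that leaves B.
At row 6, column 1: row 6 has {H,He,Li,B,C,N}; column 1 has {H,He,Li,B,C,N}; that leaves Be.

H Li He N B C Be / He H Li C Be B N / N Be H Li C He B / Li N Be B He H C / B C N Be H Li He / Be B C He Li N H / C He B H N Be Li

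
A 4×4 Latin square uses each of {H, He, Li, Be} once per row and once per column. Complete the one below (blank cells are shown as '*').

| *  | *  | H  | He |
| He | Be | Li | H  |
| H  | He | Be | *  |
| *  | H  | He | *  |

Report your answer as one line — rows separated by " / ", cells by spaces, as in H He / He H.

Be Li H He / He Be Li H / H He Be Li / Li H He Be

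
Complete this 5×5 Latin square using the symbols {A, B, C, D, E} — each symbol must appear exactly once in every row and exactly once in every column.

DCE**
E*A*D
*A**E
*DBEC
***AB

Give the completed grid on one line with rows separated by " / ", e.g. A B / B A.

Cell (r1,c4): row 1 has {C,D,E}; column 4 has {A,E} → B.
Cell (r1,c5): row 1 has {B,C,D,E}; column 5 has {B,C,D,E} → A.
Cell (r2,c2): row 2 has {A,D,E}; column 2 has {A,C,D} → B.
Cell (r2,c4): row 2 has {A,B,D,E}; column 4 has {A,B,E} → C.
Cell (r3,c4): row 3 has {A,E}; column 4 has {A,B,C,E} → D.
Cell (r4,c1): row 4 has {B,C,D,E}; column 1 has {D,E} → A.
Cell (r5,c1): row 5 has {A,B}; column 1 has {A,D,E} → C.
Cell (r5,c2): row 5 has {A,B,C}; column 2 has {A,B,C,D} → E.
Cell (r5,c3): row 5 has {A,B,C,E}; column 3 has {A,B,E} → D.
Cell (r3,c1): row 3 has {A,D,E}; column 1 has {A,C,D,E} → B.
Cell (r3,c3): row 3 has {A,B,D,E}; column 3 has {A,B,D,E} → C.

D C E B A / E B A C D / B A C D E / A D B E C / C E D A B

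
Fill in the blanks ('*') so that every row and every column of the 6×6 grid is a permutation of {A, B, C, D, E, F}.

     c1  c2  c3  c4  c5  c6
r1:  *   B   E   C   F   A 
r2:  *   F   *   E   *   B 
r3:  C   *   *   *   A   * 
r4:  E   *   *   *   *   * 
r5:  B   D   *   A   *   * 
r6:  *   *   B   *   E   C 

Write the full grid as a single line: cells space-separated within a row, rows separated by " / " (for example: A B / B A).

D B E C F A / A F C E D B / C E D B A F / E C A F B D / B D F A C E / F A B D E C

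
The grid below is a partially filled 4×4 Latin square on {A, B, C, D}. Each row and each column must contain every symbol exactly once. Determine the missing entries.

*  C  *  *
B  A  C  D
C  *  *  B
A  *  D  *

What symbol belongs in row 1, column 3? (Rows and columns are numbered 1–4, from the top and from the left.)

B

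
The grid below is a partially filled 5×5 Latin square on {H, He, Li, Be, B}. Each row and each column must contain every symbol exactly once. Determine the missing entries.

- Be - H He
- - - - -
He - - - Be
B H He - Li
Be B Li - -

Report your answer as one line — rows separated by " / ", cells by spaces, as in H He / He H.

(r1,c1): row 1 has {H,He,Be}; column 1 has {He,Be,B}, so it must be Li.
(r1,c3): row 1 has {H,He,Li,Be}; column 3 has {He,Li}, so it must be B.
(r2,c1): row 2 is empty so far; column 1 has {He,Li,Be,B}, so it must be H.
(r2,c3): row 2 has {H}; column 3 has {He,Li,B}, so it must be Be.
(r2,c5): row 2 has {H,Be}; column 5 has {He,Li,Be}, so it must be B.
(r3,c2): row 3 has {He,Be}; column 2 has {H,Be,B}, so it must be Li.
(r3,c3): row 3 has {He,Li,Be}; column 3 has {He,Li,Be,B}, so it must be H.
(r3,c4): row 3 has {H,He,Li,Be}; column 4 has {H}, so it must be B.
(r4,c4): row 4 has {H,He,Li,B}; column 4 has {H,B}, so it must be Be.
(r5,c4): row 5 has {Li,Be,B}; column 4 has {H,Be,B}, so it must be He.
(r5,c5): row 5 has {He,Li,Be,B}; column 5 has {He,Li,Be,B}, so it must be H.
(r2,c2): row 2 has {H,Be,B}; column 2 has {H,Li,Be,B}, so it must be He.
(r2,c4): row 2 has {H,He,Be,B}; column 4 has {H,He,Be,B}, so it must be Li.

Li Be B H He / H He Be Li B / He Li H B Be / B H He Be Li / Be B Li He H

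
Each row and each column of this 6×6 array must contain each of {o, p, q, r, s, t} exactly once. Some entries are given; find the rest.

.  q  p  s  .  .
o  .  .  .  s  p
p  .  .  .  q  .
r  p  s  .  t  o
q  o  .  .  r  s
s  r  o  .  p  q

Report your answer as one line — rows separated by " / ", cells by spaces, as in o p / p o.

(r1,c1) = t
(r1,c5) = o
(r1,c6) = r
(r2,c2) = t
(r3,c2) = s
(r3,c6) = t
(r4,c4) = q
(r5,c3) = t
(r5,c4) = p
(r6,c4) = t
(r2,c4) = r
(r3,c3) = r
(r3,c4) = o
(r2,c3) = q

t q p s o r / o t q r s p / p s r o q t / r p s q t o / q o t p r s / s r o t p q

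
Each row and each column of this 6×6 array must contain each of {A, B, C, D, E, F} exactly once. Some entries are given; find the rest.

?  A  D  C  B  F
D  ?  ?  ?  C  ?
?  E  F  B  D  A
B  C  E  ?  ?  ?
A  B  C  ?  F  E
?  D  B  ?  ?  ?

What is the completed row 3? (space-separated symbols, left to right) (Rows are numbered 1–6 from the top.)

C E F B D A

(r1,c1) = E
(r2,c2) = F
(r2,c3) = A
(r2,c4) = E
(r2,c6) = B
(r3,c1) = C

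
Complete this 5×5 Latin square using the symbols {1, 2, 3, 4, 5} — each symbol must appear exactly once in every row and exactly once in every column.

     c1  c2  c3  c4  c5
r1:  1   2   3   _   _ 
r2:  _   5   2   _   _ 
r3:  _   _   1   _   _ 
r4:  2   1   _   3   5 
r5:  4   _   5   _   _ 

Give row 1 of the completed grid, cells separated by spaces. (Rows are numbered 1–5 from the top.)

1 2 3 5 4

row 1 has {1,2,3}; column 5 has {5} — only 4 is left for (r1,c5).
row 2 has {2,5}; column 1 has {1,2,4} — only 3 is left for (r2,c1).
row 2 has {2,3,5}; column 5 has {4,5} — only 1 is left for (r2,c5).
row 3 has {1}; column 1 has {1,2,3,4} — only 5 is left for (r3,c1).
row 4 has {1,2,3,5}; column 3 has {1,2,3,5} — only 4 is left for (r4,c3).
row 5 has {4,5}; column 2 has {1,2,5} — only 3 is left for (r5,c2).
row 5 has {3,4,5}; column 5 has {1,4,5} — only 2 is left for (r5,c5).
row 1 has {1,2,3,4}; column 4 has {3} — only 5 is left for (r1,c4).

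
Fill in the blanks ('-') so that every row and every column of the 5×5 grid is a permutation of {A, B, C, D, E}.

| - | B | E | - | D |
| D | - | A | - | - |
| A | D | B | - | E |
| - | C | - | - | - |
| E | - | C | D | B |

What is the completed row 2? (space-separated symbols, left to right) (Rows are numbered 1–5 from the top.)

(r1,c1): row 1 has {B,D,E}; column 1 has {A,D,E}, so it must be C.
(r1,c4): row 1 has {B,C,D,E}; column 4 has {D}, so it must be A.
(r2,c2): row 2 has {A,D}; column 2 has {B,C,D}, so it must be E.
(r2,c5): row 2 has {A,D,E}; column 5 has {B,D,E}, so it must be C.
(r3,c4): row 3 has {A,B,D,E}; column 4 has {A,D}, so it must be C.
(r4,c1): row 4 has {C}; column 1 has {A,C,D,E}, so it must be B.
(r4,c3): row 4 has {B,C}; column 3 has {A,B,C,E}, so it must be D.
(r4,c4): row 4 has {B,C,D}; column 4 has {A,C,D}, so it must be E.
(r4,c5): row 4 has {B,C,D,E}; column 5 has {B,C,D,E}, so it must be A.
(r5,c2): row 5 has {B,C,D,E}; column 2 has {B,C,D,E}, so it must be A.
(r2,c4): row 2 has {A,C,D,E}; column 4 has {A,C,D,E}, so it must be B.

D E A B C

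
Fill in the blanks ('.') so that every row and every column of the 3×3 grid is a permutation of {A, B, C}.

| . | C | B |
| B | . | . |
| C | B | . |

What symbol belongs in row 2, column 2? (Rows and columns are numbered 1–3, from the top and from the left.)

A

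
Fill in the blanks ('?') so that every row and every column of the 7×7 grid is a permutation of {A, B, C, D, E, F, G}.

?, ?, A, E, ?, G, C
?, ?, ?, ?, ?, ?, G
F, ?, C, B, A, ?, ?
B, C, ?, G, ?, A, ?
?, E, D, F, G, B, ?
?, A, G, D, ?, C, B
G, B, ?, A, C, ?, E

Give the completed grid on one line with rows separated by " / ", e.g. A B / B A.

D F A E B G C / A D B C E F G / F G C B A E D / B C E G D A F / C E D F G B A / E A G D F C B / G B F A C D E

row 1 has {A,C,E,G}; column 1 has {B,F,G} — only D is left for (r1,c1).
row 1 has {A,C,D,E,G}; column 2 has {A,B,C,E} — only F is left for (r1,c2).
row 1 has {A,C,D,E,F,G}; column 5 has {A,C,G} — only B is left for (r1,c5).
row 2 has {G}; column 2 has {A,B,C,E,F} — only D is left for (r2,c2).
row 2 has {D,G}; column 4 has {A,B,D,E,F,G} — only C is left for (r2,c4).
row 3 has {A,B,C,F}; column 2 has {A,B,C,D,E,F} — only G is left for (r3,c2).
row 3 has {A,B,C,F,G}; column 7 has {B,C,E,G} — only D is left for (r3,c7).
row 4 has {A,B,C,G}; column 7 has {B,C,D,E,G} — only F is left for (r4,c7).
row 5 has {B,D,E,F,G}; column 7 has {B,C,D,E,F,G} — only A is left for (r5,c7).
row 6 has {A,B,C,D,G}; column 1 has {B,D,F,G} — only E is left for (r6,c1).
row 6 has {A,B,C,D,E,G}; column 5 has {A,B,C,G} — only F is left for (r6,c5).
row 7 has {A,B,C,E,G}; column 3 has {A,C,D,G} — only F is left for (r7,c3).
row 7 has {A,B,C,E,F,G}; column 6 has {A,B,C,G} — only D is left for (r7,c6).
row 2 has {C,D,G}; column 1 has {B,D,E,F,G} — only A is left for (r2,c1).
row 2 has {A,C,D,G}; column 5 has {A,B,C,F,G} — only E is left for (r2,c5).
row 2 has {A,C,D,E,G}; column 6 has {A,B,C,D,G} — only F is left for (r2,c6).
row 3 has {A,B,C,D,F,G}; column 6 has {A,B,C,D,F,G} — only E is left for (r3,c6).
row 4 has {A,B,C,F,G}; column 3 has {A,C,D,F,G} — only E is left for (r4,c3).
row 4 has {A,B,C,E,F,G}; column 5 has {A,B,C,E,F,G} — only D is left for (r4,c5).
row 5 has {A,B,D,E,F,G}; column 1 has {A,B,D,E,F,G} — only C is left for (r5,c1).
row 2 has {A,C,D,E,F,G}; column 3 has {A,C,D,E,F,G} — only B is left for (r2,c3).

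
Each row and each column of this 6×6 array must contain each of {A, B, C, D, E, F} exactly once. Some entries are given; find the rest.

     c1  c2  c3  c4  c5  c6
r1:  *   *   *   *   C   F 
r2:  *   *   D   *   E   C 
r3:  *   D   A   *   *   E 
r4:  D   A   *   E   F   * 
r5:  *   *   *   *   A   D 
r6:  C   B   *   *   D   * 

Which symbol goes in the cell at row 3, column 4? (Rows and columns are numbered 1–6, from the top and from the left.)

C

(r1,c2) = E
(r1,c3) = B
(r2,c2) = F
(r3,c5) = B
(r4,c3) = C
(r4,c6) = B
(r5,c2) = C
(r6,c6) = A
(r1,c1) = A
(r1,c4) = D
(r2,c1) = B
(r2,c4) = A
(r3,c1) = F
(r3,c4) = C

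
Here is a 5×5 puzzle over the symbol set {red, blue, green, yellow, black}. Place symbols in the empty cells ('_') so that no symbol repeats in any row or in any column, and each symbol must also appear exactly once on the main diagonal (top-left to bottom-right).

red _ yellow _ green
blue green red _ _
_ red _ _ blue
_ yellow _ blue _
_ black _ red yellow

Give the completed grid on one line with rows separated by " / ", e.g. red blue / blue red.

red blue yellow black green / blue green red yellow black / yellow red black green blue / black yellow green blue red / green black blue red yellow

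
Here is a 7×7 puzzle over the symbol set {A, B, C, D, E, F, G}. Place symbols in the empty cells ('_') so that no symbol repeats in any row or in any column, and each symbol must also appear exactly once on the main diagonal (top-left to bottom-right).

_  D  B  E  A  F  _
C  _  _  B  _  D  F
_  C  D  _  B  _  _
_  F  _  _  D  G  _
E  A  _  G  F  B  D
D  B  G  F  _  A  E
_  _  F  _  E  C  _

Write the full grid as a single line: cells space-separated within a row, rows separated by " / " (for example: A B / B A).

Cell (r1,c1): row 1 has {A,B,D,E,F}; column 1 has {C,D,E}; the diagonal has {A,D,F} → G.
Cell (r1,c7): row 1 has {A,B,D,E,F,G}; column 7 has {D,E,F} → C.
Cell (r2,c2): row 2 has {B,C,D,F}; column 2 has {A,B,C,D,F}; the diagonal has {A,D,F,G} → E.
Cell (r2,c3): row 2 has {B,C,D,E,F}; column 3 has {B,D,F,G} → A.
Cell (r2,c5): row 2 has {A,B,C,D,E,F}; column 5 has {A,B,D,E,F} → G.
Cell (r3,c4): row 3 has {B,C,D}; column 4 has {B,E,F,G} → A.
Cell (r3,c6): row 3 has {A,B,C,D}; column 6 has {A,B,C,D,F,G} → E.
Cell (r3,c7): row 3 has {A,B,C,D,E}; column 7 has {C,D,E,F} → G.
Cell (r4,c4): row 4 has {D,F,G}; column 4 has {A,B,E,F,G}; the diagonal has {A,D,E,F,G} → C.
Cell (r5,c3): row 5 has {A,B,D,E,F,G}; column 3 has {A,B,D,F,G} → C.
Cell (r6,c5): row 6 has {A,B,D,E,F,G}; column 5 has {A,B,D,E,F,G} → C.
Cell (r7,c2): row 7 has {C,E,F}; column 2 has {A,B,C,D,E,F} → G.
Cell (r7,c4): row 7 has {C,E,F,G}; column 4 has {A,B,C,E,F,G} → D.
Cell (r7,c7): row 7 has {C,D,E,F,G}; column 7 has {C,D,E,F,G}; the diagonal has {A,C,D,E,F,G} → B.
Cell (r3,c1): row 3 has {A,B,C,D,E,G}; column 1 has {C,D,E,G} → F.
Cell (r4,c3): row 4 has {C,D,F,G}; column 3 has {A,B,C,D,F,G} → E.
Cell (r4,c7): row 4 has {C,D,E,F,G}; column 7 has {B,C,D,E,F,G} → A.
Cell (r7,c1): row 7 has {B,C,D,E,F,G}; column 1 has {C,D,E,F,G} → A.
Cell (r4,c1): row 4 has {A,C,D,E,F,G}; column 1 has {A,C,D,E,F,G} → B.

G D B E A F C / C E A B G D F / F C D A B E G / B F E C D G A / E A C G F B D / D B G F C A E / A G F D E C B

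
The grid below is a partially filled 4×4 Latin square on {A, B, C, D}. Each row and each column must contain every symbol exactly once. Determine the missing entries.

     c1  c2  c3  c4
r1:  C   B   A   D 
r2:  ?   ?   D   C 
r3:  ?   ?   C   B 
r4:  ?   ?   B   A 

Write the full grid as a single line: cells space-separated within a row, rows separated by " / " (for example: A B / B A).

(r2,c2): row 2 has {C,D}; column 2 has {B}, so it must be A.
(r3,c2): row 3 has {B,C}; column 2 has {A,B}, so it must be D.
(r4,c1): row 4 has {A,B}; column 1 has {C}, so it must be D.
(r4,c2): row 4 has {A,B,D}; column 2 has {A,B,D}, so it must be C.
(r2,c1): row 2 has {A,C,D}; column 1 has {C,D}, so it must be B.
(r3,c1): row 3 has {B,C,D}; column 1 has {B,C,D}, so it must be A.

C B A D / B A D C / A D C B / D C B A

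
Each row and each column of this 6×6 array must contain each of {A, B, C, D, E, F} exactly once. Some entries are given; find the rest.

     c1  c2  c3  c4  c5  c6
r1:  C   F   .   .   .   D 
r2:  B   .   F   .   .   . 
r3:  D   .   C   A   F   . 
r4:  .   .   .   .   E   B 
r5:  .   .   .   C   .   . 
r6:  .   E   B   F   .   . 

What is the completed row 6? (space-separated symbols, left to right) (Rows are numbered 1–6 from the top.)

A E B F D C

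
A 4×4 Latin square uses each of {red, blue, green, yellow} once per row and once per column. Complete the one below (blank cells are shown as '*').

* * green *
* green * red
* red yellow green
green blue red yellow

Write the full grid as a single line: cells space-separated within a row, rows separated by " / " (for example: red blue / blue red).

red yellow green blue / yellow green blue red / blue red yellow green / green blue red yellow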